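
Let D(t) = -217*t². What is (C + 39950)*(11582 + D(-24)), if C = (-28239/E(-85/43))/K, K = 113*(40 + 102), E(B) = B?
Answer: -617964498349957/136391 ≈ -4.5308e+9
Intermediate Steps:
K = 16046 (K = 113*142 = 16046)
C = 1214277/1363910 (C = -28239/((-85/43))/16046 = -28239/((-85*1/43))*(1/16046) = -28239/(-85/43)*(1/16046) = -28239*(-43/85)*(1/16046) = (1214277/85)*(1/16046) = 1214277/1363910 ≈ 0.89029)
(C + 39950)*(11582 + D(-24)) = (1214277/1363910 + 39950)*(11582 - 217*(-24)²) = 54489418777*(11582 - 217*576)/1363910 = 54489418777*(11582 - 124992)/1363910 = (54489418777/1363910)*(-113410) = -617964498349957/136391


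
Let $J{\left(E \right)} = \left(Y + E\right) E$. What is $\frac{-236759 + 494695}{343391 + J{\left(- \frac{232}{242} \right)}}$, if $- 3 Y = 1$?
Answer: $\frac{11329322928}{15082817297} \approx 0.75114$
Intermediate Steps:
$Y = - \frac{1}{3}$ ($Y = \left(- \frac{1}{3}\right) 1 = - \frac{1}{3} \approx -0.33333$)
$J{\left(E \right)} = E \left(- \frac{1}{3} + E\right)$ ($J{\left(E \right)} = \left(- \frac{1}{3} + E\right) E = E \left(- \frac{1}{3} + E\right)$)
$\frac{-236759 + 494695}{343391 + J{\left(- \frac{232}{242} \right)}} = \frac{-236759 + 494695}{343391 + - \frac{232}{242} \left(- \frac{1}{3} - \frac{232}{242}\right)} = \frac{257936}{343391 + \left(-232\right) \frac{1}{242} \left(- \frac{1}{3} - \frac{116}{121}\right)} = \frac{257936}{343391 - \frac{116 \left(- \frac{1}{3} - \frac{116}{121}\right)}{121}} = \frac{257936}{343391 - - \frac{54404}{43923}} = \frac{257936}{343391 + \frac{54404}{43923}} = \frac{257936}{\frac{15082817297}{43923}} = 257936 \cdot \frac{43923}{15082817297} = \frac{11329322928}{15082817297}$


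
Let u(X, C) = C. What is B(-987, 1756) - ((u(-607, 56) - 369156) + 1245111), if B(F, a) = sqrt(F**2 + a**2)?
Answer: -876011 + sqrt(4057705) ≈ -8.7400e+5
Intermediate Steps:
B(-987, 1756) - ((u(-607, 56) - 369156) + 1245111) = sqrt((-987)**2 + 1756**2) - ((56 - 369156) + 1245111) = sqrt(974169 + 3083536) - (-369100 + 1245111) = sqrt(4057705) - 1*876011 = sqrt(4057705) - 876011 = -876011 + sqrt(4057705)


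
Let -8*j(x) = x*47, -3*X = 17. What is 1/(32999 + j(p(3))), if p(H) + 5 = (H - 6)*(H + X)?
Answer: 8/263851 ≈ 3.0320e-5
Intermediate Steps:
X = -17/3 (X = -⅓*17 = -17/3 ≈ -5.6667)
p(H) = -5 + (-6 + H)*(-17/3 + H) (p(H) = -5 + (H - 6)*(H - 17/3) = -5 + (-6 + H)*(-17/3 + H))
j(x) = -47*x/8 (j(x) = -x*47/8 = -47*x/8)
1/(32999 + j(p(3))) = 1/(32999 - 47*(29 + 3² - 35/3*3)/8) = 1/(32999 - 47*(29 + 9 - 35)/8) = 1/(32999 - 47/8*3) = 1/(32999 - 141/8) = 1/(263851/8) = 8/263851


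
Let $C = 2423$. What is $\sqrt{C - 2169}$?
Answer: $\sqrt{254} \approx 15.937$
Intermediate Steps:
$\sqrt{C - 2169} = \sqrt{2423 - 2169} = \sqrt{254}$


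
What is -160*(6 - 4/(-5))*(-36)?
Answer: 39168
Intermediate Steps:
-160*(6 - 4/(-5))*(-36) = -160*(6 - 4*(-1/5))*(-36) = -160*(6 + 4/5)*(-36) = -160*34/5*(-36) = -40*136/5*(-36) = -1088*(-36) = 39168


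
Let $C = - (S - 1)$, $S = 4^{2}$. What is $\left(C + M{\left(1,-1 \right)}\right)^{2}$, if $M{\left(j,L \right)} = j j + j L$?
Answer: $225$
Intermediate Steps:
$M{\left(j,L \right)} = j^{2} + L j$
$S = 16$
$C = -15$ ($C = - (16 - 1) = \left(-1\right) 15 = -15$)
$\left(C + M{\left(1,-1 \right)}\right)^{2} = \left(-15 + 1 \left(-1 + 1\right)\right)^{2} = \left(-15 + 1 \cdot 0\right)^{2} = \left(-15 + 0\right)^{2} = \left(-15\right)^{2} = 225$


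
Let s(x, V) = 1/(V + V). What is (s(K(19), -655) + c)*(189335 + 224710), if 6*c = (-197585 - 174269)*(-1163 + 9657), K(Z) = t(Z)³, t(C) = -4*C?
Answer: -57106073449687149/262 ≈ -2.1796e+14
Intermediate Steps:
K(Z) = -64*Z³ (K(Z) = (-4*Z)³ = -64*Z³)
s(x, V) = 1/(2*V)
c = -1579263938/3 (c = ((-197585 - 174269)*(-1163 + 9657))/6 = (-371854*8494)/6 = (⅙)*(-3158527876) = -1579263938/3 ≈ -5.2642e+8)
(s(K(19), -655) + c)*(189335 + 224710) = ((½)/(-655) - 1579263938/3)*(189335 + 224710) = ((½)*(-1/655) - 1579263938/3)*414045 = (-1/1310 - 1579263938/3)*414045 = -2068835758783/3930*414045 = -57106073449687149/262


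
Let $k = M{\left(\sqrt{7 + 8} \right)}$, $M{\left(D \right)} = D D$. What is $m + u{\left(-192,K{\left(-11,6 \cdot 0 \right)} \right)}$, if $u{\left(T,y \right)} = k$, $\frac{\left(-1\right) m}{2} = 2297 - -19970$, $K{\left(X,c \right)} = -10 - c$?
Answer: $-44519$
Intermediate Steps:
$m = -44534$ ($m = - 2 \left(2297 - -19970\right) = - 2 \left(2297 + 19970\right) = \left(-2\right) 22267 = -44534$)
$M{\left(D \right)} = D^{2}$
$k = 15$ ($k = \left(\sqrt{7 + 8}\right)^{2} = \left(\sqrt{15}\right)^{2} = 15$)
$u{\left(T,y \right)} = 15$
$m + u{\left(-192,K{\left(-11,6 \cdot 0 \right)} \right)} = -44534 + 15 = -44519$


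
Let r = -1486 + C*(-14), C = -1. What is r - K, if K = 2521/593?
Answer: -875417/593 ≈ -1476.3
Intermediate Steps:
K = 2521/593 (K = 2521*(1/593) = 2521/593 ≈ 4.2513)
r = -1472 (r = -1486 - 1*(-14) = -1486 + 14 = -1472)
r - K = -1472 - 1*2521/593 = -1472 - 2521/593 = -875417/593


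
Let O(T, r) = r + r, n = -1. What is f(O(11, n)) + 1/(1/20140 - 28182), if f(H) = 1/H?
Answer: -567625759/1135170958 ≈ -0.50004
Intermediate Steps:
O(T, r) = 2*r
f(O(11, n)) + 1/(1/20140 - 28182) = 1/(2*(-1)) + 1/(1/20140 - 28182) = 1/(-2) + 1/(1/20140 - 28182) = -½ + 1/(-567585479/20140) = -½ - 20140/567585479 = -567625759/1135170958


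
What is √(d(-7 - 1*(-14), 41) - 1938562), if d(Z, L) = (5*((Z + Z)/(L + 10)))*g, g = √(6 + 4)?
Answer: √(-5042199762 + 3570*√10)/51 ≈ 1392.3*I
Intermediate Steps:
g = √10 ≈ 3.1623
d(Z, L) = 10*Z*√10/(10 + L) (d(Z, L) = (5*((Z + Z)/(L + 10)))*√10 = (5*((2*Z)/(10 + L)))*√10 = (5*(2*Z/(10 + L)))*√10 = (10*Z/(10 + L))*√10 = 10*Z*√10/(10 + L))
√(d(-7 - 1*(-14), 41) - 1938562) = √(10*(-7 - 1*(-14))*√10/(10 + 41) - 1938562) = √(10*(-7 + 14)*√10/51 - 1938562) = √(10*7*√10*(1/51) - 1938562) = √(70*√10/51 - 1938562) = √(-1938562 + 70*√10/51)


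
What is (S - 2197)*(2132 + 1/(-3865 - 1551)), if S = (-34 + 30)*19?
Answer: -26246128703/5416 ≈ -4.8460e+6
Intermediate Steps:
S = -76 (S = -4*19 = -76)
(S - 2197)*(2132 + 1/(-3865 - 1551)) = (-76 - 2197)*(2132 + 1/(-3865 - 1551)) = -2273*(2132 + 1/(-5416)) = -2273*(2132 - 1/5416) = -2273*11546911/5416 = -26246128703/5416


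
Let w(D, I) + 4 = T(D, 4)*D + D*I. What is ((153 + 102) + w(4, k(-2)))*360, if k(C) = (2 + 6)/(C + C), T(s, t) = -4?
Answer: 81720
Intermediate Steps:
k(C) = 4/C (k(C) = 8/((2*C)) = 8*(1/(2*C)) = 4/C)
w(D, I) = -4 - 4*D + D*I (w(D, I) = -4 + (-4*D + D*I) = -4 - 4*D + D*I)
((153 + 102) + w(4, k(-2)))*360 = ((153 + 102) + (-4 - 4*4 + 4*(4/(-2))))*360 = (255 + (-4 - 16 + 4*(4*(-½))))*360 = (255 + (-4 - 16 + 4*(-2)))*360 = (255 + (-4 - 16 - 8))*360 = (255 - 28)*360 = 227*360 = 81720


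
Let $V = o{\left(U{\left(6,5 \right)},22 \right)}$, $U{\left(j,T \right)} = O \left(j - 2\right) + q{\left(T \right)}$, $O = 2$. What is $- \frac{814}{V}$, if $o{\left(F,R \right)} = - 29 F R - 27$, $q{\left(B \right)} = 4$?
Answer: $\frac{814}{7683} \approx 0.10595$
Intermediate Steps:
$U{\left(j,T \right)} = 2 j$ ($U{\left(j,T \right)} = 2 \left(j - 2\right) + 4 = 2 \left(-2 + j\right) + 4 = \left(-4 + 2 j\right) + 4 = 2 j$)
$o{\left(F,R \right)} = -27 - 29 F R$ ($o{\left(F,R \right)} = - 29 F R - 27 = -27 - 29 F R$)
$V = -7683$ ($V = -27 - 29 \cdot 2 \cdot 6 \cdot 22 = -27 - 348 \cdot 22 = -27 - 7656 = -7683$)
$- \frac{814}{V} = - \frac{814}{-7683} = \left(-814\right) \left(- \frac{1}{7683}\right) = \frac{814}{7683}$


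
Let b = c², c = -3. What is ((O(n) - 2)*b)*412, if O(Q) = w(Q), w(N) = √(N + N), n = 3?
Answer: -7416 + 3708*√6 ≈ 1666.7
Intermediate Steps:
w(N) = √2*√N (w(N) = √(2*N) = √2*√N)
O(Q) = √2*√Q
b = 9 (b = (-3)² = 9)
((O(n) - 2)*b)*412 = ((√2*√3 - 2)*9)*412 = ((√6 - 2)*9)*412 = ((-2 + √6)*9)*412 = (-18 + 9*√6)*412 = -7416 + 3708*√6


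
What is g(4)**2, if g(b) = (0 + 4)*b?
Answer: 256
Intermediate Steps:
g(b) = 4*b
g(4)**2 = (4*4)**2 = 16**2 = 256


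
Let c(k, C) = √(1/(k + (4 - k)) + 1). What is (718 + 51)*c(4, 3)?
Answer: 769*√5/2 ≈ 859.77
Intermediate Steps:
c(k, C) = √5/2 (c(k, C) = √(1/4 + 1) = √(¼ + 1) = √(5/4) = √5/2)
(718 + 51)*c(4, 3) = (718 + 51)*(√5/2) = 769*(√5/2) = 769*√5/2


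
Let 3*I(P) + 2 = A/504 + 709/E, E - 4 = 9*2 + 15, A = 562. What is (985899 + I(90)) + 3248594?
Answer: 118447408613/27972 ≈ 4.2345e+6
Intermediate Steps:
E = 37 (E = 4 + (9*2 + 15) = 4 + (18 + 15) = 4 + 33 = 37)
I(P) = 170417/27972 (I(P) = -⅔ + (562/504 + 709/37)/3 = -⅔ + (562*(1/504) + 709*(1/37))/3 = -⅔ + (281/252 + 709/37)/3 = -⅔ + (⅓)*(189065/9324) = -⅔ + 189065/27972 = 170417/27972)
(985899 + I(90)) + 3248594 = (985899 + 170417/27972) + 3248594 = 27577737245/27972 + 3248594 = 118447408613/27972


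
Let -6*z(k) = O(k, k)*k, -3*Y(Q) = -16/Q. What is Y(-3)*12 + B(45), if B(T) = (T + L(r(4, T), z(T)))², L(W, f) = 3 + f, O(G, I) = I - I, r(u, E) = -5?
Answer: 6848/3 ≈ 2282.7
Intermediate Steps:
O(G, I) = 0
Y(Q) = 16/(3*Q) (Y(Q) = -(-16)/(3*Q) = 16/(3*Q))
z(k) = 0 (z(k) = -0*k = -⅙*0 = 0)
B(T) = (3 + T)² (B(T) = (T + (3 + 0))² = (T + 3)² = (3 + T)²)
Y(-3)*12 + B(45) = ((16/3)/(-3))*12 + (3 + 45)² = ((16/3)*(-⅓))*12 + 48² = -16/9*12 + 2304 = -64/3 + 2304 = 6848/3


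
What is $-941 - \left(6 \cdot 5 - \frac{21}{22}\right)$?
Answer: $- \frac{21341}{22} \approx -970.04$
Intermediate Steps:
$-941 - \left(6 \cdot 5 - \frac{21}{22}\right) = -941 - \left(30 - \frac{21}{22}\right) = -941 - \frac{639}{22} = - \frac{21341}{22}$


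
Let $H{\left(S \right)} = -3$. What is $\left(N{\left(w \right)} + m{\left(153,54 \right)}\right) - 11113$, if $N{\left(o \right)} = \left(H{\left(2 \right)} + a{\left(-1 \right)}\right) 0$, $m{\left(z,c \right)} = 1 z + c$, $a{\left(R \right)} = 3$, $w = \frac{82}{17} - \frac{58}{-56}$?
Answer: $-10906$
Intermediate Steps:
$w = \frac{2789}{476}$ ($w = 82 \cdot \frac{1}{17} - - \frac{29}{28} = \frac{82}{17} + \frac{29}{28} = \frac{2789}{476} \approx 5.8592$)
$m{\left(z,c \right)} = c + z$ ($m{\left(z,c \right)} = z + c = c + z$)
$N{\left(o \right)} = 0$ ($N{\left(o \right)} = \left(-3 + 3\right) 0 = 0 \cdot 0 = 0$)
$\left(N{\left(w \right)} + m{\left(153,54 \right)}\right) - 11113 = \left(0 + \left(54 + 153\right)\right) - 11113 = \left(0 + 207\right) - 11113 = 207 - 11113 = -10906$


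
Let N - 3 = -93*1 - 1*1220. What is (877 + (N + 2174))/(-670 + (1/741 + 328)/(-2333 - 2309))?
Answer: -5988556002/2304856789 ≈ -2.5982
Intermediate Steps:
N = -1310 (N = 3 + (-93*1 - 1*1220) = 3 + (-93 - 1220) = 3 - 1313 = -1310)
(877 + (N + 2174))/(-670 + (1/741 + 328)/(-2333 - 2309)) = (877 + (-1310 + 2174))/(-670 + (1/741 + 328)/(-2333 - 2309)) = (877 + 864)/(-670 + (1/741 + 328)/(-4642)) = 1741/(-670 + (243049/741)*(-1/4642)) = 1741/(-670 - 243049/3439722) = 1741/(-2304856789/3439722) = 1741*(-3439722/2304856789) = -5988556002/2304856789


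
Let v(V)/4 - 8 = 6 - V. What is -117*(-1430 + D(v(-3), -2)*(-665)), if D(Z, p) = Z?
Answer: 5458050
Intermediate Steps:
v(V) = 56 - 4*V (v(V) = 32 + 4*(6 - V) = 32 + (24 - 4*V) = 56 - 4*V)
-117*(-1430 + D(v(-3), -2)*(-665)) = -117*(-1430 + (56 - 4*(-3))*(-665)) = -117*(-1430 + (56 + 12)*(-665)) = -117*(-1430 + 68*(-665)) = -117*(-1430 - 45220) = -117*(-46650) = 5458050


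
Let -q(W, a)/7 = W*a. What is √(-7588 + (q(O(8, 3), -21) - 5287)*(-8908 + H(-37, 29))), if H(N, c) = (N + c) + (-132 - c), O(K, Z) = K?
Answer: √37307959 ≈ 6108.0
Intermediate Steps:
q(W, a) = -7*W*a
H(N, c) = -132 + N
√(-7588 + (q(O(8, 3), -21) - 5287)*(-8908 + H(-37, 29))) = √(-7588 + (-7*8*(-21) - 5287)*(-8908 + (-132 - 37))) = √(-7588 + (1176 - 5287)*(-8908 - 169)) = √(-7588 - 4111*(-9077)) = √(-7588 + 37315547) = √37307959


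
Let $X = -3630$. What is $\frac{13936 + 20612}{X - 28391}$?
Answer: $- \frac{34548}{32021} \approx -1.0789$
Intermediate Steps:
$\frac{13936 + 20612}{X - 28391} = \frac{13936 + 20612}{-3630 - 28391} = \frac{34548}{-32021} = 34548 \left(- \frac{1}{32021}\right) = - \frac{34548}{32021}$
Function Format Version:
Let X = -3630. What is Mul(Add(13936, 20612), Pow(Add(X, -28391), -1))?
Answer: Rational(-34548, 32021) ≈ -1.0789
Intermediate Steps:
Mul(Add(13936, 20612), Pow(Add(X, -28391), -1)) = Mul(Add(13936, 20612), Pow(Add(-3630, -28391), -1)) = Mul(34548, Pow(-32021, -1)) = Mul(34548, Rational(-1, 32021)) = Rational(-34548, 32021)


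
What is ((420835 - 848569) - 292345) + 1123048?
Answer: 402969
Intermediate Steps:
((420835 - 848569) - 292345) + 1123048 = (-427734 - 292345) + 1123048 = -720079 + 1123048 = 402969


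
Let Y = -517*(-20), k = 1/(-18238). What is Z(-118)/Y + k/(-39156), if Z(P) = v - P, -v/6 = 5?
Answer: 1428254491/167819875080 ≈ 0.0085106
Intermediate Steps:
v = -30 (v = -6*5 = -30)
k = -1/18238 ≈ -5.4831e-5
Y = 10340
Z(P) = -30 - P
Z(-118)/Y + k/(-39156) = (-30 - 1*(-118))/10340 - 1/18238/(-39156) = (-30 + 118)*(1/10340) - 1/18238*(-1/39156) = 88*(1/10340) + 1/714127128 = 2/235 + 1/714127128 = 1428254491/167819875080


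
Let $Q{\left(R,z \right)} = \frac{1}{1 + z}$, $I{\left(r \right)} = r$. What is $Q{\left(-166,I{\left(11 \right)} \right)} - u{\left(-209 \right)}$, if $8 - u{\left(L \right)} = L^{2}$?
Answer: $\frac{524077}{12} \approx 43673.0$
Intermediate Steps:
$u{\left(L \right)} = 8 - L^{2}$
$Q{\left(-166,I{\left(11 \right)} \right)} - u{\left(-209 \right)} = \frac{1}{1 + 11} - \left(8 - \left(-209\right)^{2}\right) = \frac{1}{12} - \left(8 - 43681\right) = \frac{1}{12} - -43673 = \frac{1}{12} + 43673 = \frac{524077}{12}$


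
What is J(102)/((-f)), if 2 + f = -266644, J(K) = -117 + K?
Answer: -5/88882 ≈ -5.6254e-5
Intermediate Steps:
f = -266646 (f = -2 - 266644 = -266646)
J(102)/((-f)) = (-117 + 102)/((-1*(-266646))) = -15/266646 = -15*1/266646 = -5/88882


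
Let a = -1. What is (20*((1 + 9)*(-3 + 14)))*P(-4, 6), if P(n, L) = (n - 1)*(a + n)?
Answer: 55000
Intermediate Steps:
P(n, L) = (-1 + n)² (P(n, L) = (n - 1)*(-1 + n) = (-1 + n)*(-1 + n) = (-1 + n)²)
(20*((1 + 9)*(-3 + 14)))*P(-4, 6) = (20*((1 + 9)*(-3 + 14)))*(1 + (-4)² - 2*(-4)) = (20*(10*11))*(1 + 16 + 8) = (20*110)*25 = 2200*25 = 55000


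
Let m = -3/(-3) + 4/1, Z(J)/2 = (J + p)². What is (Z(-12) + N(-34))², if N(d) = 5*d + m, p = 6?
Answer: 8649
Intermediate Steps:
Z(J) = 2*(6 + J)² (Z(J) = 2*(J + 6)² = 2*(6 + J)²)
m = 5 (m = -3*(-⅓) + 4*1 = 1 + 4 = 5)
N(d) = 5 + 5*d (N(d) = 5*d + 5 = 5 + 5*d)
(Z(-12) + N(-34))² = (2*(6 - 12)² + (5 + 5*(-34)))² = (2*(-6)² + (5 - 170))² = (2*36 - 165)² = (72 - 165)² = (-93)² = 8649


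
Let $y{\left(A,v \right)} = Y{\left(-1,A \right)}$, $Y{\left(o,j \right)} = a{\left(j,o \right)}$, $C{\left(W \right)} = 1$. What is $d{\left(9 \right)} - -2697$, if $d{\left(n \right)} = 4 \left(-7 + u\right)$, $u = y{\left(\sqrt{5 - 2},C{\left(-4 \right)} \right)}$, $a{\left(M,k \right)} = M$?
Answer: $2669 + 4 \sqrt{3} \approx 2675.9$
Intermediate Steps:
$Y{\left(o,j \right)} = j$
$y{\left(A,v \right)} = A$
$u = \sqrt{3}$ ($u = \sqrt{5 - 2} = \sqrt{3} \approx 1.732$)
$d{\left(n \right)} = -28 + 4 \sqrt{3}$ ($d{\left(n \right)} = 4 \left(-7 + \sqrt{3}\right) = -28 + 4 \sqrt{3}$)
$d{\left(9 \right)} - -2697 = \left(-28 + 4 \sqrt{3}\right) - -2697 = \left(-28 + 4 \sqrt{3}\right) + 2697 = 2669 + 4 \sqrt{3}$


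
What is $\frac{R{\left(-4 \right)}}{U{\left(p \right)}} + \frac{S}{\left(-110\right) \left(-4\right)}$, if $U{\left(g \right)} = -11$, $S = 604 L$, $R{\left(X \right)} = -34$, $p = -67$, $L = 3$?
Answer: $\frac{793}{110} \approx 7.2091$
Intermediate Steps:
$S = 1812$ ($S = 604 \cdot 3 = 1812$)
$\frac{R{\left(-4 \right)}}{U{\left(p \right)}} + \frac{S}{\left(-110\right) \left(-4\right)} = - \frac{34}{-11} + \frac{1812}{\left(-110\right) \left(-4\right)} = \left(-34\right) \left(- \frac{1}{11}\right) + \frac{1812}{440} = \frac{34}{11} + 1812 \cdot \frac{1}{440} = \frac{34}{11} + \frac{453}{110} = \frac{793}{110}$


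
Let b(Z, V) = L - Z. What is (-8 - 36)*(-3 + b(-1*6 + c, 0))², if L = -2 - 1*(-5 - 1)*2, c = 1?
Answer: -6336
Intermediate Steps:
L = 10 (L = -2 - 1*(-6)*2 = -2 - (-6)*2 = -2 - 1*(-12) = -2 + 12 = 10)
b(Z, V) = 10 - Z
(-8 - 36)*(-3 + b(-1*6 + c, 0))² = (-8 - 36)*(-3 + (10 - (-1*6 + 1)))² = -44*(-3 + (10 - (-6 + 1)))² = -44*(-3 + (10 - 1*(-5)))² = -44*(-3 + (10 + 5))² = -44*(-3 + 15)² = -44*12² = -44*144 = -6336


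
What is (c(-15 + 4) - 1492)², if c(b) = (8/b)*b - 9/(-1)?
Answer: 2175625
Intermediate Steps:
c(b) = 17 (c(b) = 8 - 9*(-1) = 8 - 1*(-9) = 8 + 9 = 17)
(c(-15 + 4) - 1492)² = (17 - 1492)² = (-1475)² = 2175625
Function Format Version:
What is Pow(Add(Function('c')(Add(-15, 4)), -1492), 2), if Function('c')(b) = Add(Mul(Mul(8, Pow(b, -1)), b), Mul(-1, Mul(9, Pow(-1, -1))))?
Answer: 2175625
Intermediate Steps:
Function('c')(b) = 17 (Function('c')(b) = Add(8, Mul(-1, Mul(9, -1))) = Add(8, Mul(-1, -9)) = Add(8, 9) = 17)
Pow(Add(Function('c')(Add(-15, 4)), -1492), 2) = Pow(Add(17, -1492), 2) = Pow(-1475, 2) = 2175625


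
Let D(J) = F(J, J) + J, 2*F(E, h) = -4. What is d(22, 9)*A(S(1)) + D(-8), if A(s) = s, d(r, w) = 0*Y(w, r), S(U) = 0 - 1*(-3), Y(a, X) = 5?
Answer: -10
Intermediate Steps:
S(U) = 3 (S(U) = 0 + 3 = 3)
d(r, w) = 0 (d(r, w) = 0*5 = 0)
F(E, h) = -2 (F(E, h) = (½)*(-4) = -2)
D(J) = -2 + J
d(22, 9)*A(S(1)) + D(-8) = 0*3 + (-2 - 8) = 0 - 10 = -10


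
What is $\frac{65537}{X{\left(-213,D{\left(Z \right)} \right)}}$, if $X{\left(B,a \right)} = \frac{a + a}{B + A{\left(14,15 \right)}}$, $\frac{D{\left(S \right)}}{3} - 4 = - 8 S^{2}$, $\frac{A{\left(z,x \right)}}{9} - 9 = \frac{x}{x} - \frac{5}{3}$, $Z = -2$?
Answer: $\frac{1507351}{28} \approx 53834.0$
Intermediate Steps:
$A{\left(z,x \right)} = 75$ ($A{\left(z,x \right)} = 81 + 9 \left(\frac{x}{x} - \frac{5}{3}\right) = 81 + 9 \left(1 - \frac{5}{3}\right) = 81 + 9 \left(- \frac{2}{3}\right) = 81 - 6 = 75$)
$D{\left(S \right)} = 12 - 24 S^{2}$ ($D{\left(S \right)} = 12 + 3 \left(- 8 S^{2}\right) = 12 - 24 S^{2}$)
$X{\left(B,a \right)} = \frac{2 a}{75 + B}$ ($X{\left(B,a \right)} = \frac{a + a}{B + 75} = \frac{2 a}{75 + B}$)
$\frac{65537}{X{\left(-213,D{\left(Z \right)} \right)}} = \frac{65537}{2 \left(12 - 24 \left(-2\right)^{2}\right) \frac{1}{75 - 213}} = \frac{65537}{2 \left(12 - 96\right) \frac{1}{-138}} = \frac{65537}{2 \left(12 - 96\right) \left(- \frac{1}{138}\right)} = \frac{65537}{2 \left(-84\right) \left(- \frac{1}{138}\right)} = \frac{65537}{\frac{28}{23}} = 65537 \cdot \frac{23}{28} = \frac{1507351}{28}$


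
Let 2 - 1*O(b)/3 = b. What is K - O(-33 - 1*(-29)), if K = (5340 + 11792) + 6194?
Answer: 23308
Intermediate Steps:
O(b) = 6 - 3*b
K = 23326 (K = 17132 + 6194 = 23326)
K - O(-33 - 1*(-29)) = 23326 - (6 - 3*(-33 - 1*(-29))) = 23326 - (6 - 3*(-33 + 29)) = 23326 - (6 - 3*(-4)) = 23326 - (6 + 12) = 23326 - 1*18 = 23326 - 18 = 23308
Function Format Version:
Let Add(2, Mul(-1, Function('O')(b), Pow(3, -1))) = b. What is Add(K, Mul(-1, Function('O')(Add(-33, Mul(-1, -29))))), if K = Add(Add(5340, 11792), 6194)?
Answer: 23308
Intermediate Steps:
Function('O')(b) = Add(6, Mul(-3, b))
K = 23326 (K = Add(17132, 6194) = 23326)
Add(K, Mul(-1, Function('O')(Add(-33, Mul(-1, -29))))) = Add(23326, Mul(-1, Add(6, Mul(-3, Add(-33, Mul(-1, -29)))))) = Add(23326, Mul(-1, Add(6, Mul(-3, Add(-33, 29))))) = Add(23326, Mul(-1, Add(6, Mul(-3, -4)))) = Add(23326, Mul(-1, Add(6, 12))) = Add(23326, Mul(-1, 18)) = Add(23326, -18) = 23308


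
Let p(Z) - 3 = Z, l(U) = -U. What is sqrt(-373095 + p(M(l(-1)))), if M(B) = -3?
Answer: 3*I*sqrt(41455) ≈ 610.82*I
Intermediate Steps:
p(Z) = 3 + Z
sqrt(-373095 + p(M(l(-1)))) = sqrt(-373095 + (3 - 3)) = sqrt(-373095 + 0) = sqrt(-373095) = 3*I*sqrt(41455)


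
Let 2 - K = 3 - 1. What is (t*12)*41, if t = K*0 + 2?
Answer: 984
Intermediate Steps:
K = 0 (K = 2 - (3 - 1) = 2 - 1*2 = 2 - 2 = 0)
t = 2 (t = 0*0 + 2 = 0 + 2 = 2)
(t*12)*41 = (2*12)*41 = 24*41 = 984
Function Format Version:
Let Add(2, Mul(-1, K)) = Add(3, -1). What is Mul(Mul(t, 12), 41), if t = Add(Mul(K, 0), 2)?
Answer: 984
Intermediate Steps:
K = 0 (K = Add(2, Mul(-1, Add(3, -1))) = Add(2, Mul(-1, 2)) = Add(2, -2) = 0)
t = 2 (t = Add(Mul(0, 0), 2) = Add(0, 2) = 2)
Mul(Mul(t, 12), 41) = Mul(Mul(2, 12), 41) = Mul(24, 41) = 984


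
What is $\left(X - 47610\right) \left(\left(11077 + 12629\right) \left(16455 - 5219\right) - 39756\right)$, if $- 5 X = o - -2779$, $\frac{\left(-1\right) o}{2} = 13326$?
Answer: $-11407960566444$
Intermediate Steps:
$o = -26652$ ($o = \left(-2\right) 13326 = -26652$)
$X = \frac{23873}{5}$ ($X = - \frac{-26652 - -2779}{5} = - \frac{-26652 + 2779}{5} = \left(- \frac{1}{5}\right) \left(-23873\right) = \frac{23873}{5} \approx 4774.6$)
$\left(X - 47610\right) \left(\left(11077 + 12629\right) \left(16455 - 5219\right) - 39756\right) = \left(\frac{23873}{5} - 47610\right) \left(\left(11077 + 12629\right) \left(16455 - 5219\right) - 39756\right) = - \frac{214177 \left(23706 \cdot 11236 - 39756\right)}{5} = - \frac{214177 \left(266360616 - 39756\right)}{5} = \left(- \frac{214177}{5}\right) 266320860 = -11407960566444$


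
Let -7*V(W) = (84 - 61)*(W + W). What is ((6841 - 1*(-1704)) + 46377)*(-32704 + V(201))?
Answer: -1868713204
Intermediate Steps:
V(W) = -46*W/7 (V(W) = -(84 - 61)*(W + W)/7 = -23*2*W/7 = -46*W/7)
((6841 - 1*(-1704)) + 46377)*(-32704 + V(201)) = ((6841 - 1*(-1704)) + 46377)*(-32704 - 46/7*201) = ((6841 + 1704) + 46377)*(-32704 - 9246/7) = (8545 + 46377)*(-238174/7) = 54922*(-238174/7) = -1868713204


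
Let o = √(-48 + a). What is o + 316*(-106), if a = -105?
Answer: -33496 + 3*I*√17 ≈ -33496.0 + 12.369*I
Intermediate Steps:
o = 3*I*√17 (o = √(-48 - 105) = √(-153) = 3*I*√17 ≈ 12.369*I)
o + 316*(-106) = 3*I*√17 + 316*(-106) = 3*I*√17 - 33496 = -33496 + 3*I*√17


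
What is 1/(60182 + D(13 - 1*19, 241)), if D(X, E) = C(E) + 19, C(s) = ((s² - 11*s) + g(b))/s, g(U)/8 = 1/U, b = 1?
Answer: 241/14563879 ≈ 1.6548e-5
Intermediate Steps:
g(U) = 8/U
C(s) = (8 + s² - 11*s)/s (C(s) = ((s² - 11*s) + 8/1)/s = ((s² - 11*s) + 8*1)/s = ((s² - 11*s) + 8)/s = (8 + s² - 11*s)/s)
D(X, E) = 8 + E + 8/E (D(X, E) = (-11 + E + 8/E) + 19 = 8 + E + 8/E)
1/(60182 + D(13 - 1*19, 241)) = 1/(60182 + (8 + 241 + 8/241)) = 1/(60182 + 60017/241) = 1/(14563879/241) = 241/14563879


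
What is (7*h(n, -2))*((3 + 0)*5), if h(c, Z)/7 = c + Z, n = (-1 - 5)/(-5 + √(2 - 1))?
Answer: -735/2 ≈ -367.50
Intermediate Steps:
n = 3/2 (n = -6/(-5 + √1) = -6/(-5 + 1) = -6/(-4) = -6*(-¼) = 3/2 ≈ 1.5000)
h(c, Z) = 7*Z + 7*c (h(c, Z) = 7*(c + Z) = 7*(Z + c) = 7*Z + 7*c)
(7*h(n, -2))*((3 + 0)*5) = (7*(7*(-2) + 7*(3/2)))*((3 + 0)*5) = (7*(-14 + 21/2))*(3*5) = (7*(-7/2))*15 = -49/2*15 = -735/2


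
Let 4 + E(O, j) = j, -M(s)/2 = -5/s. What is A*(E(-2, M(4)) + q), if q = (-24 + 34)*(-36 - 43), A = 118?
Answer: -93397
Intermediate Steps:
M(s) = 10/s (M(s) = -(-10)/s = 10/s)
E(O, j) = -4 + j
q = -790 (q = 10*(-79) = -790)
A*(E(-2, M(4)) + q) = 118*((-4 + 10/4) - 790) = 118*((-4 + 10*(¼)) - 790) = 118*((-4 + 5/2) - 790) = 118*(-3/2 - 790) = 118*(-1583/2) = -93397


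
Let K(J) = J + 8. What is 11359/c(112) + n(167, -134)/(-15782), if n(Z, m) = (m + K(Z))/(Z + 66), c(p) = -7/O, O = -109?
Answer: 4552862741699/25740442 ≈ 1.7688e+5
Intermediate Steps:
K(J) = 8 + J
c(p) = 7/109 (c(p) = -7/(-109) = -7*(-1/109) = 7/109)
n(Z, m) = (8 + Z + m)/(66 + Z) (n(Z, m) = (m + (8 + Z))/(Z + 66) = (8 + Z + m)/(66 + Z))
11359/c(112) + n(167, -134)/(-15782) = 11359/(7/109) + ((8 + 167 - 134)/(66 + 167))/(-15782) = 11359*(109/7) + (41/233)*(-1/15782) = 1238131/7 + ((1/233)*41)*(-1/15782) = 1238131/7 + (41/233)*(-1/15782) = 1238131/7 - 41/3677206 = 4552862741699/25740442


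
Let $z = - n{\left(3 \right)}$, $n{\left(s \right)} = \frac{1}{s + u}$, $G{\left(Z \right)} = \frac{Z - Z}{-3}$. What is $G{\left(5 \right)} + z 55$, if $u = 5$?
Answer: $- \frac{55}{8} \approx -6.875$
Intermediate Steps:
$G{\left(Z \right)} = 0$ ($G{\left(Z \right)} = 0 \left(- \frac{1}{3}\right) = 0$)
$n{\left(s \right)} = \frac{1}{5 + s}$ ($n{\left(s \right)} = \frac{1}{s + 5} = \frac{1}{5 + s}$)
$z = - \frac{1}{8}$ ($z = - \frac{1}{5 + 3} = - \frac{1}{8} \approx -0.125$)
$G{\left(5 \right)} + z 55 = 0 - \frac{55}{8} = - \frac{55}{8}$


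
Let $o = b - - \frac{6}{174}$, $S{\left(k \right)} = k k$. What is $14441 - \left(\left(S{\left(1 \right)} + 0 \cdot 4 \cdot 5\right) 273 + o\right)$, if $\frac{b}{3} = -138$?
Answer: $\frac{422877}{29} \approx 14582.0$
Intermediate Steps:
$b = -414$ ($b = 3 \left(-138\right) = -414$)
$S{\left(k \right)} = k^{2}$
$o = - \frac{12005}{29}$ ($o = -414 - - \frac{6}{174} = -414 - \left(-6\right) \frac{1}{174} = -414 - - \frac{1}{29} = -414 + \frac{1}{29} = - \frac{12005}{29} \approx -413.97$)
$14441 - \left(\left(S{\left(1 \right)} + 0 \cdot 4 \cdot 5\right) 273 + o\right) = 14441 - \left(\left(1^{2} + 0 \cdot 4 \cdot 5\right) 273 - \frac{12005}{29}\right) = 14441 - \left(\left(1 + 0 \cdot 5\right) 273 - \frac{12005}{29}\right) = 14441 - \left(\left(1 + 0\right) 273 - \frac{12005}{29}\right) = 14441 - \left(1 \cdot 273 - \frac{12005}{29}\right) = 14441 - \left(273 - \frac{12005}{29}\right) = 14441 - - \frac{4088}{29} = 14441 + \frac{4088}{29} = \frac{422877}{29}$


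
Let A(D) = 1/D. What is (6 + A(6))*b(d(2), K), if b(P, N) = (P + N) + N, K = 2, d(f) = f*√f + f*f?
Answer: 148/3 + 37*√2/3 ≈ 66.775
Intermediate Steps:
d(f) = f² + f^(3/2) (d(f) = f^(3/2) + f² = f² + f^(3/2))
A(D) = 1/D
b(P, N) = P + 2*N (b(P, N) = (N + P) + N = P + 2*N)
(6 + A(6))*b(d(2), K) = (6 + 1/6)*((2² + 2^(3/2)) + 2*2) = (6 + ⅙)*((4 + 2*√2) + 4) = 37*(8 + 2*√2)/6 = 148/3 + 37*√2/3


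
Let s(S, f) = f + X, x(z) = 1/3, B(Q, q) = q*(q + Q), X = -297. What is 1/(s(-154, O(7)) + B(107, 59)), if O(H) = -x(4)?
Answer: 3/28490 ≈ 0.00010530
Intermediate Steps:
B(Q, q) = q*(Q + q)
x(z) = ⅓
O(H) = -⅓ (O(H) = -1*⅓ = -⅓)
s(S, f) = -297 + f (s(S, f) = f - 297 = -297 + f)
1/(s(-154, O(7)) + B(107, 59)) = 1/((-297 - ⅓) + 59*(107 + 59)) = 1/(-892/3 + 59*166) = 1/(-892/3 + 9794) = 1/(28490/3) = 3/28490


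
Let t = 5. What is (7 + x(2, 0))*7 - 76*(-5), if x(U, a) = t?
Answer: 464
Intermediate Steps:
x(U, a) = 5
(7 + x(2, 0))*7 - 76*(-5) = (7 + 5)*7 - 76*(-5) = 12*7 + 380 = 84 + 380 = 464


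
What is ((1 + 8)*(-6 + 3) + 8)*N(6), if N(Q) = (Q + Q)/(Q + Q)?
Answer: -19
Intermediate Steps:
N(Q) = 1 (N(Q) = (2*Q)/((2*Q)) = (2*Q)*(1/(2*Q)) = 1)
((1 + 8)*(-6 + 3) + 8)*N(6) = ((1 + 8)*(-6 + 3) + 8)*1 = (9*(-3) + 8)*1 = (-27 + 8)*1 = -19*1 = -19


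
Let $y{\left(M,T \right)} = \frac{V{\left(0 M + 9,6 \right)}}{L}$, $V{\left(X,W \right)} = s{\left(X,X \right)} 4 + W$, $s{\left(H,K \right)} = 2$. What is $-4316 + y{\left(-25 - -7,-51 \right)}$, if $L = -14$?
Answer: $-4317$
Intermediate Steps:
$V{\left(X,W \right)} = 8 + W$ ($V{\left(X,W \right)} = 2 \cdot 4 + W = 8 + W$)
$y{\left(M,T \right)} = -1$ ($y{\left(M,T \right)} = \frac{8 + 6}{-14} = 14 \left(- \frac{1}{14}\right) = -1$)
$-4316 + y{\left(-25 - -7,-51 \right)} = -4316 - 1 = -4317$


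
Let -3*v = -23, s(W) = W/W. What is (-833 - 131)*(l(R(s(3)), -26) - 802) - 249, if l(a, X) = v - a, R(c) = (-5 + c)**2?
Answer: 2342737/3 ≈ 7.8091e+5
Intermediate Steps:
s(W) = 1
v = 23/3 (v = -1/3*(-23) = 23/3 ≈ 7.6667)
l(a, X) = 23/3 - a
(-833 - 131)*(l(R(s(3)), -26) - 802) - 249 = (-833 - 131)*((23/3 - (-5 + 1)**2) - 802) - 249 = -964*((23/3 - 1*(-4)**2) - 802) - 249 = -964*((23/3 - 1*16) - 802) - 249 = -964*((23/3 - 16) - 802) - 249 = -964*(-25/3 - 802) - 249 = -964*(-2431/3) - 249 = 2343484/3 - 249 = 2342737/3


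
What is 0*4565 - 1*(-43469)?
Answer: 43469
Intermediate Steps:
0*4565 - 1*(-43469) = 0 + 43469 = 43469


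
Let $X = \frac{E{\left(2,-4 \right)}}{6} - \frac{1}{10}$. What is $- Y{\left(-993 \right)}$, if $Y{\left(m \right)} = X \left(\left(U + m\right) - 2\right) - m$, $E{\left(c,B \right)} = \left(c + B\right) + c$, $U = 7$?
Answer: $- \frac{5459}{5} \approx -1091.8$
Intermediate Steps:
$E{\left(c,B \right)} = B + 2 c$ ($E{\left(c,B \right)} = \left(B + c\right) + c = B + 2 c$)
$X = - \frac{1}{10}$ ($X = \frac{-4 + 2 \cdot 2}{6} - \frac{1}{10} = \left(-4 + 4\right) \frac{1}{6} - \frac{1}{10} = 0 \cdot \frac{1}{6} - \frac{1}{10} = 0 - \frac{1}{10} = - \frac{1}{10} \approx -0.1$)
$Y{\left(m \right)} = - \frac{1}{2} - \frac{11 m}{10}$ ($Y{\left(m \right)} = - \frac{\left(7 + m\right) - 2}{10} - m = - \frac{5 + m}{10} - m = \left(- \frac{1}{2} - \frac{m}{10}\right) - m = - \frac{1}{2} - \frac{11 m}{10}$)
$- Y{\left(-993 \right)} = - (- \frac{1}{2} - - \frac{10923}{10}) = - (- \frac{1}{2} + \frac{10923}{10}) = \left(-1\right) \frac{5459}{5} = - \frac{5459}{5}$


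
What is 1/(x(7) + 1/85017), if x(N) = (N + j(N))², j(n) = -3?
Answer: 85017/1360273 ≈ 0.062500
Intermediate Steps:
x(N) = (-3 + N)² (x(N) = (N - 3)² = (-3 + N)²)
1/(x(7) + 1/85017) = 1/((-3 + 7)² + 1/85017) = 1/(4² + 1/85017) = 1/(16 + 1/85017) = 1/(1360273/85017) = 85017/1360273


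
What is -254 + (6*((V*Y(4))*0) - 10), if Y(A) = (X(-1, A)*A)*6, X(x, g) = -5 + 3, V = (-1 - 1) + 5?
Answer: -264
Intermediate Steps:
V = 3 (V = -2 + 5 = 3)
X(x, g) = -2
Y(A) = -12*A (Y(A) = -2*A*6 = -12*A)
-254 + (6*((V*Y(4))*0) - 10) = -254 + (6*((3*(-12*4))*0) - 10) = -254 + (6*((3*(-48))*0) - 10) = -254 + (6*(-144*0) - 10) = -254 + (6*0 - 10) = -254 + (0 - 10) = -254 - 10 = -264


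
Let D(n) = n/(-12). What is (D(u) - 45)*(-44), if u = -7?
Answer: 5863/3 ≈ 1954.3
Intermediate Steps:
D(n) = -n/12 (D(n) = n*(-1/12) = -n/12)
(D(u) - 45)*(-44) = (-1/12*(-7) - 45)*(-44) = (7/12 - 45)*(-44) = -533/12*(-44) = 5863/3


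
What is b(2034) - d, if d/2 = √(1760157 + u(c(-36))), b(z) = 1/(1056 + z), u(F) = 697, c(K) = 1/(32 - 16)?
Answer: 1/3090 - 2*√1760854 ≈ -2653.9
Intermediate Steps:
c(K) = 1/16
d = 2*√1760854 (d = 2*√(1760157 + 697) = 2*√1760854 ≈ 2653.9)
b(2034) - d = 1/(1056 + 2034) - 2*√1760854 = 1/3090 - 2*√1760854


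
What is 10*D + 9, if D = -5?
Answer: -41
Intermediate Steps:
10*D + 9 = 10*(-5) + 9 = -50 + 9 = -41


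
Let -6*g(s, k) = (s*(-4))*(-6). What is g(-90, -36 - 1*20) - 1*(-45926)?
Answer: 46286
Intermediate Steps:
g(s, k) = -4*s (g(s, k) = -s*(-4)*(-6)/6 = -(-4*s)*(-6)/6 = -4*s)
g(-90, -36 - 1*20) - 1*(-45926) = -4*(-90) - 1*(-45926) = 360 + 45926 = 46286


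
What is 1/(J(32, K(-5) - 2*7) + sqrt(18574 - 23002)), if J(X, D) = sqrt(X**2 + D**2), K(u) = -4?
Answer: 1/(2*(sqrt(337) + 3*I*sqrt(123))) ≈ 0.0063565 - 0.011521*I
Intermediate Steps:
J(X, D) = sqrt(D**2 + X**2)
1/(J(32, K(-5) - 2*7) + sqrt(18574 - 23002)) = 1/(sqrt((-4 - 2*7)**2 + 32**2) + sqrt(18574 - 23002)) = 1/(sqrt((-4 - 14)**2 + 1024) + sqrt(-4428)) = 1/(sqrt((-18)**2 + 1024) + 6*I*sqrt(123)) = 1/(sqrt(324 + 1024) + 6*I*sqrt(123)) = 1/(sqrt(1348) + 6*I*sqrt(123)) = 1/(2*sqrt(337) + 6*I*sqrt(123))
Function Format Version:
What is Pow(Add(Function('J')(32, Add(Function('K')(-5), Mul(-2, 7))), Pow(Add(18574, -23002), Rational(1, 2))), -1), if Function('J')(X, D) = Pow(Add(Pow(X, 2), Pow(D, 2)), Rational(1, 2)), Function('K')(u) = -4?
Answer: Mul(Rational(1, 2), Pow(Add(Pow(337, Rational(1, 2)), Mul(3, I, Pow(123, Rational(1, 2)))), -1)) ≈ Add(0.0063565, Mul(-0.011521, I))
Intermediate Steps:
Function('J')(X, D) = Pow(Add(Pow(D, 2), Pow(X, 2)), Rational(1, 2))
Pow(Add(Function('J')(32, Add(Function('K')(-5), Mul(-2, 7))), Pow(Add(18574, -23002), Rational(1, 2))), -1) = Pow(Add(Pow(Add(Pow(Add(-4, Mul(-2, 7)), 2), Pow(32, 2)), Rational(1, 2)), Pow(Add(18574, -23002), Rational(1, 2))), -1) = Pow(Add(Pow(Add(Pow(Add(-4, -14), 2), 1024), Rational(1, 2)), Pow(-4428, Rational(1, 2))), -1) = Pow(Add(Pow(Add(Pow(-18, 2), 1024), Rational(1, 2)), Mul(6, I, Pow(123, Rational(1, 2)))), -1) = Pow(Add(Pow(Add(324, 1024), Rational(1, 2)), Mul(6, I, Pow(123, Rational(1, 2)))), -1) = Pow(Add(Pow(1348, Rational(1, 2)), Mul(6, I, Pow(123, Rational(1, 2)))), -1) = Pow(Add(Mul(2, Pow(337, Rational(1, 2))), Mul(6, I, Pow(123, Rational(1, 2)))), -1)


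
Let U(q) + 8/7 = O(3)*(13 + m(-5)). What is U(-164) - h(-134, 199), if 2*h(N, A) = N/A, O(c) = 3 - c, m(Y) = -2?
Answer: -1123/1393 ≈ -0.80617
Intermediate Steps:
h(N, A) = N/(2*A) (h(N, A) = (N/A)/2 = N/(2*A))
U(q) = -8/7 (U(q) = -8/7 + (3 - 1*3)*(13 - 2) = -8/7 + (3 - 3)*11 = -8/7 + 0*11 = -8/7 + 0 = -8/7)
U(-164) - h(-134, 199) = -8/7 - (-134)/(2*199) = -8/7 - 1*(-67/199) = -8/7 + 67/199 = -1123/1393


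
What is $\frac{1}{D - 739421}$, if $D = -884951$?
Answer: $- \frac{1}{1624372} \approx -6.1562 \cdot 10^{-7}$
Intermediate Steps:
$\frac{1}{D - 739421} = \frac{1}{-884951 - 739421} = \frac{1}{-1624372} = - \frac{1}{1624372}$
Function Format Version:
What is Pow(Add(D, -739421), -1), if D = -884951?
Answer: Rational(-1, 1624372) ≈ -6.1562e-7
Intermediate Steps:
Pow(Add(D, -739421), -1) = Pow(Add(-884951, -739421), -1) = Pow(-1624372, -1) = Rational(-1, 1624372)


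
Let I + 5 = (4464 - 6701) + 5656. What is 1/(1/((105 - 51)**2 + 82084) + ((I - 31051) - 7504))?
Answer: -85000/2986984999 ≈ -2.8457e-5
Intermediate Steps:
I = 3414 (I = -5 + ((4464 - 6701) + 5656) = -5 + (-2237 + 5656) = -5 + 3419 = 3414)
1/(1/((105 - 51)**2 + 82084) + ((I - 31051) - 7504)) = 1/(1/((105 - 51)**2 + 82084) + ((3414 - 31051) - 7504)) = 1/(1/(54**2 + 82084) + (-27637 - 7504)) = 1/(1/(2916 + 82084) - 35141) = 1/(1/85000 - 35141) = 1/(-2986984999/85000) = -85000/2986984999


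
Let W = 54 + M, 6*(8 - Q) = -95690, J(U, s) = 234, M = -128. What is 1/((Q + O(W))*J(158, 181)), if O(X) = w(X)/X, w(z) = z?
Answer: 1/3734016 ≈ 2.6781e-7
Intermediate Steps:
Q = 47869/3 (Q = 8 - ⅙*(-95690) = 8 + 47845/3 = 47869/3 ≈ 15956.)
W = -74 (W = 54 - 128 = -74)
O(X) = 1 (O(X) = X/X = 1)
1/((Q + O(W))*J(158, 181)) = 1/((47869/3 + 1)*234) = (1/234)/(47872/3) = (3/47872)*(1/234) = 1/3734016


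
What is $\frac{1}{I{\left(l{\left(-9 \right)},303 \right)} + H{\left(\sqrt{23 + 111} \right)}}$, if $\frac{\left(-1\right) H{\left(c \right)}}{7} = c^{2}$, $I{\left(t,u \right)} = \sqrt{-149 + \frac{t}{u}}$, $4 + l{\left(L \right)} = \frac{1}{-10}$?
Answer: $- \frac{2842140}{2666378831} - \frac{i \sqrt{1368078330}}{2666378831} \approx -0.0010659 - 1.3872 \cdot 10^{-5} i$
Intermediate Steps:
$l{\left(L \right)} = - \frac{41}{10}$ ($l{\left(L \right)} = -4 + \frac{1}{-10} = -4 - \frac{1}{10} = - \frac{41}{10}$)
$H{\left(c \right)} = - 7 c^{2}$
$\frac{1}{I{\left(l{\left(-9 \right)},303 \right)} + H{\left(\sqrt{23 + 111} \right)}} = \frac{1}{\sqrt{-149 - \frac{41}{10 \cdot 303}} - 7 \left(\sqrt{23 + 111}\right)^{2}} = \frac{1}{\sqrt{-149 - \frac{41}{3030}} - 7 \left(\sqrt{134}\right)^{2}} = \frac{1}{\sqrt{-149 - \frac{41}{3030}} - 938} = \frac{1}{\sqrt{- \frac{451511}{3030}} - 938} = \frac{1}{\frac{i \sqrt{1368078330}}{3030} - 938} = \frac{1}{-938 + \frac{i \sqrt{1368078330}}{3030}}$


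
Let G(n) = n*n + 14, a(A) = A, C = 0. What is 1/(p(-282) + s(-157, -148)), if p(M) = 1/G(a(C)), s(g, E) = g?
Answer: -14/2197 ≈ -0.0063723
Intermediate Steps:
G(n) = 14 + n² (G(n) = n² + 14 = 14 + n²)
p(M) = 1/14 (p(M) = 1/(14 + 0²) = 1/(14 + 0) = 1/14)
1/(p(-282) + s(-157, -148)) = 1/(1/14 - 157) = 1/(-2197/14) = -14/2197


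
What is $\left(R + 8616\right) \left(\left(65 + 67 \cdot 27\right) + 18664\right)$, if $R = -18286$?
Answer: $-198602460$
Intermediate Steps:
$\left(R + 8616\right) \left(\left(65 + 67 \cdot 27\right) + 18664\right) = \left(-18286 + 8616\right) \left(\left(65 + 67 \cdot 27\right) + 18664\right) = - 9670 \left(\left(65 + 1809\right) + 18664\right) = - 9670 \left(1874 + 18664\right) = \left(-9670\right) 20538 = -198602460$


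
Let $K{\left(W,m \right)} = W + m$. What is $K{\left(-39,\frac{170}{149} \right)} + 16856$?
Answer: $\frac{2505903}{149} \approx 16818.0$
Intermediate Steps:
$K{\left(-39,\frac{170}{149} \right)} + 16856 = \left(-39 + \frac{170}{149}\right) + 16856 = - \frac{5641}{149} + 16856 = \frac{2505903}{149}$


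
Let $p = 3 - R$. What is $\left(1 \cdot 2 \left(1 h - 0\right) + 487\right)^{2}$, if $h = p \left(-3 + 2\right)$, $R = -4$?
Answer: $223729$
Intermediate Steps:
$p = 7$ ($p = 3 - -4 = 3 + 4 = 7$)
$h = -7$ ($h = 7 \left(-3 + 2\right) = 7 \left(-1\right) = -7$)
$\left(1 \cdot 2 \left(1 h - 0\right) + 487\right)^{2} = \left(1 \cdot 2 \left(1 \left(-7\right) - 0\right) + 487\right)^{2} = \left(2 \left(-7 + 0\right) + 487\right)^{2} = \left(2 \left(-7\right) + 487\right)^{2} = \left(-14 + 487\right)^{2} = 473^{2} = 223729$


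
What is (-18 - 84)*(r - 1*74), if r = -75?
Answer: 15198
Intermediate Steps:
(-18 - 84)*(r - 1*74) = (-18 - 84)*(-75 - 1*74) = -102*(-75 - 74) = -102*(-149) = 15198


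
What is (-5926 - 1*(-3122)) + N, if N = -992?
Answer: -3796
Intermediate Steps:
(-5926 - 1*(-3122)) + N = (-5926 - 1*(-3122)) - 992 = (-5926 + 3122) - 992 = -2804 - 992 = -3796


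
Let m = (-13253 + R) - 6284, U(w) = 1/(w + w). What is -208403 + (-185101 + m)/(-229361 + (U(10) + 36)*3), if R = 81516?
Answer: -955537171531/4585057 ≈ -2.0840e+5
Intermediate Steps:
U(w) = 1/(2*w)
m = 61979 (m = (-13253 + 81516) - 6284 = 68263 - 6284 = 61979)
-208403 + (-185101 + m)/(-229361 + (U(10) + 36)*3) = -208403 + (-185101 + 61979)/(-229361 + ((½)/10 + 36)*3) = -208403 - 123122/(-229361 + ((½)*(⅒) + 36)*3) = -208403 - 123122/(-229361 + (1/20 + 36)*3) = -208403 - 123122/(-229361 + (721/20)*3) = -208403 - 123122/(-229361 + 2163/20) = -208403 - 123122/(-4585057/20) = -208403 - 123122*(-20/4585057) = -208403 + 2462440/4585057 = -955537171531/4585057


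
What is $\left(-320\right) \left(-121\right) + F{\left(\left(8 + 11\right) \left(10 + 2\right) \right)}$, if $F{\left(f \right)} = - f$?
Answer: $38492$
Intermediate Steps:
$\left(-320\right) \left(-121\right) + F{\left(\left(8 + 11\right) \left(10 + 2\right) \right)} = \left(-320\right) \left(-121\right) - \left(8 + 11\right) \left(10 + 2\right) = 38720 - 19 \cdot 12 = 38720 - 228 = 38492$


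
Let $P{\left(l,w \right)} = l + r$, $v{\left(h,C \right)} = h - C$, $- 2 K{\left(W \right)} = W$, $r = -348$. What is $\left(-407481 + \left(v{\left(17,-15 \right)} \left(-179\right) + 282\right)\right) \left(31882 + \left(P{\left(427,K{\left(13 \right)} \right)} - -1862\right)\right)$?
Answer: $-13966429921$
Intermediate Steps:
$K{\left(W \right)} = - \frac{W}{2}$
$P{\left(l,w \right)} = -348 + l$ ($P{\left(l,w \right)} = l - 348 = -348 + l$)
$\left(-407481 + \left(v{\left(17,-15 \right)} \left(-179\right) + 282\right)\right) \left(31882 + \left(P{\left(427,K{\left(13 \right)} \right)} - -1862\right)\right) = \left(-407481 + \left(\left(17 - -15\right) \left(-179\right) + 282\right)\right) \left(31882 + \left(\left(-348 + 427\right) - -1862\right)\right) = \left(-407481 + \left(\left(17 + 15\right) \left(-179\right) + 282\right)\right) \left(31882 + \left(79 + 1862\right)\right) = \left(-407481 + \left(32 \left(-179\right) + 282\right)\right) \left(31882 + 1941\right) = \left(-407481 + \left(-5728 + 282\right)\right) 33823 = \left(-407481 - 5446\right) 33823 = \left(-412927\right) 33823 = -13966429921$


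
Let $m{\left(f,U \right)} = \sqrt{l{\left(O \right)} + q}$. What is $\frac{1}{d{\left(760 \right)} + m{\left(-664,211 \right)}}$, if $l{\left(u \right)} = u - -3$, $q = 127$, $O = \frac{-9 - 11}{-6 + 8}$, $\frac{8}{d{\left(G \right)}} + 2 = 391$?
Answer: $- \frac{389}{2269807} + \frac{151321 \sqrt{30}}{9079228} \approx 0.091116$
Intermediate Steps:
$d{\left(G \right)} = \frac{8}{389}$ ($d{\left(G \right)} = \frac{8}{-2 + 391} = \frac{8}{389}$)
$O = -10$ ($O = - \frac{20}{2} = \left(-20\right) \frac{1}{2} = -10$)
$l{\left(u \right)} = 3 + u$ ($l{\left(u \right)} = u + 3 = 3 + u$)
$m{\left(f,U \right)} = 2 \sqrt{30}$ ($m{\left(f,U \right)} = \sqrt{\left(3 - 10\right) + 127} = \sqrt{-7 + 127} = \sqrt{120} = 2 \sqrt{30}$)
$\frac{1}{d{\left(760 \right)} + m{\left(-664,211 \right)}} = \frac{1}{\frac{8}{389} + 2 \sqrt{30}}$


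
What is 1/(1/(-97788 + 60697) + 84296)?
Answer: 37091/3126622935 ≈ 1.1863e-5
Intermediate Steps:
1/(1/(-97788 + 60697) + 84296) = 1/(1/(-37091) + 84296) = 1/(-1/37091 + 84296) = 1/(3126622935/37091) = 37091/3126622935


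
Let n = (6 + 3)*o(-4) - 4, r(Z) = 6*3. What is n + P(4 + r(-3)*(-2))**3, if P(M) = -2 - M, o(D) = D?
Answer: 26960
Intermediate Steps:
r(Z) = 18
n = -40 (n = (6 + 3)*(-4) - 4 = 9*(-4) - 4 = -36 - 4 = -40)
n + P(4 + r(-3)*(-2))**3 = -40 + (-2 - (4 + 18*(-2)))**3 = -40 + (-2 - (4 - 36))**3 = -40 + (-2 - 1*(-32))**3 = -40 + (-2 + 32)**3 = -40 + 30**3 = -40 + 27000 = 26960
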